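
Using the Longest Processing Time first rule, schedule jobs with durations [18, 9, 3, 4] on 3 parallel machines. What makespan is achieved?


Sort jobs in decreasing order (LPT): [18, 9, 4, 3]
Assign each job to the least loaded machine:
  Machine 1: jobs [18], load = 18
  Machine 2: jobs [9], load = 9
  Machine 3: jobs [4, 3], load = 7
Makespan = max load = 18

18


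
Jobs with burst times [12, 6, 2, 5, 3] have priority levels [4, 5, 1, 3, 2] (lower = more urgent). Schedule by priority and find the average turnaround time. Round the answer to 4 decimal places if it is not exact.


Sort by priority (ascending = highest first):
Order: [(1, 2), (2, 3), (3, 5), (4, 12), (5, 6)]
Completion times:
  Priority 1, burst=2, C=2
  Priority 2, burst=3, C=5
  Priority 3, burst=5, C=10
  Priority 4, burst=12, C=22
  Priority 5, burst=6, C=28
Average turnaround = 67/5 = 13.4

13.4


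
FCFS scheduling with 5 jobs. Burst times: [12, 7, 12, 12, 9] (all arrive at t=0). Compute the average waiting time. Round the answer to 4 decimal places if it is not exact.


FCFS order (as given): [12, 7, 12, 12, 9]
Waiting times:
  Job 1: wait = 0
  Job 2: wait = 12
  Job 3: wait = 19
  Job 4: wait = 31
  Job 5: wait = 43
Sum of waiting times = 105
Average waiting time = 105/5 = 21.0

21.0


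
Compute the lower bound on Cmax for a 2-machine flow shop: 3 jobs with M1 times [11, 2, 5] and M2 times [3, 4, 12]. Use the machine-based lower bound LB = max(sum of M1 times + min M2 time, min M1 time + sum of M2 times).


LB1 = sum(M1 times) + min(M2 times) = 18 + 3 = 21
LB2 = min(M1 times) + sum(M2 times) = 2 + 19 = 21
Lower bound = max(LB1, LB2) = max(21, 21) = 21

21


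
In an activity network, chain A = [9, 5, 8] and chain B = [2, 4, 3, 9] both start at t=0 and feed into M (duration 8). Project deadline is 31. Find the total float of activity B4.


Forward pass: ES(B4) = sum of predecessors on chain B = 9
EF = ES + duration = 9 + 9 = 18
Backward pass: LF(M) = deadline = 31; LS(M) = 31 - 8 = 23
LF(B4) = LS(M) - sum(successors on chain B) = 23 - 0 = 23
LS = LF - duration = 23 - 9 = 14
Total float = LS - ES = 14 - 9 = 5

5


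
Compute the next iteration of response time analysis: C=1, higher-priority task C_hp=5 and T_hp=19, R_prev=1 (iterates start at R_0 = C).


R_next = C + ceil(R_prev / T_hp) * C_hp
ceil(1 / 19) = ceil(0.0526) = 1
Interference = 1 * 5 = 5
R_next = 1 + 5 = 6

6


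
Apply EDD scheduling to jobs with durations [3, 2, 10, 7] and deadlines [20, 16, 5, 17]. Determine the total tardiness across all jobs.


Sort by due date (EDD order): [(10, 5), (2, 16), (7, 17), (3, 20)]
Compute completion times and tardiness:
  Job 1: p=10, d=5, C=10, tardiness=max(0,10-5)=5
  Job 2: p=2, d=16, C=12, tardiness=max(0,12-16)=0
  Job 3: p=7, d=17, C=19, tardiness=max(0,19-17)=2
  Job 4: p=3, d=20, C=22, tardiness=max(0,22-20)=2
Total tardiness = 9

9


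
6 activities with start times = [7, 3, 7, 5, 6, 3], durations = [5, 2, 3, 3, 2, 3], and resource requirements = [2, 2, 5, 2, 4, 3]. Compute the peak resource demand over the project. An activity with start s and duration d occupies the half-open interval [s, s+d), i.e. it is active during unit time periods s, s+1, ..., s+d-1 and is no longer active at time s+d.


Each activity i is active on [start_i, start_i + duration_i).
Compute total resource usage per time slot:
  t=0: active resources = [], total = 0
  t=1: active resources = [], total = 0
  t=2: active resources = [], total = 0
  t=3: active resources = [2, 3], total = 5
  t=4: active resources = [2, 3], total = 5
  t=5: active resources = [2, 3], total = 5
  t=6: active resources = [2, 4], total = 6
  t=7: active resources = [2, 5, 2, 4], total = 13
  t=8: active resources = [2, 5], total = 7
  t=9: active resources = [2, 5], total = 7
  t=10: active resources = [2], total = 2
  t=11: active resources = [2], total = 2
Peak resource demand = 13

13


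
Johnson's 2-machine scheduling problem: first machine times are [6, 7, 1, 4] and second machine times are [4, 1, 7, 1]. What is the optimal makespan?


Apply Johnson's rule:
  Group 1 (a <= b): [(3, 1, 7)]
  Group 2 (a > b): [(1, 6, 4), (2, 7, 1), (4, 4, 1)]
Optimal job order: [3, 1, 2, 4]
Schedule:
  Job 3: M1 done at 1, M2 done at 8
  Job 1: M1 done at 7, M2 done at 12
  Job 2: M1 done at 14, M2 done at 15
  Job 4: M1 done at 18, M2 done at 19
Makespan = 19

19


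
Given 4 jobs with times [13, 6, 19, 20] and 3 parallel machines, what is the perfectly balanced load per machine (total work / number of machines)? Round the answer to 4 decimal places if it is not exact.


Total processing time = 13 + 6 + 19 + 20 = 58
Number of machines = 3
Ideal balanced load = 58 / 3 = 19.3333

19.3333


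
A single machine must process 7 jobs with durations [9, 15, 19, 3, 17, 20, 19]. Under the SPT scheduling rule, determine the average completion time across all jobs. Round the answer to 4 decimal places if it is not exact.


Sort jobs by processing time (SPT order): [3, 9, 15, 17, 19, 19, 20]
Compute completion times sequentially:
  Job 1: processing = 3, completes at 3
  Job 2: processing = 9, completes at 12
  Job 3: processing = 15, completes at 27
  Job 4: processing = 17, completes at 44
  Job 5: processing = 19, completes at 63
  Job 6: processing = 19, completes at 82
  Job 7: processing = 20, completes at 102
Sum of completion times = 333
Average completion time = 333/7 = 47.5714

47.5714


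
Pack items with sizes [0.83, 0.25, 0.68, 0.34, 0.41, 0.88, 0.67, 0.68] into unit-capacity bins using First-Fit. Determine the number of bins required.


Place items sequentially using First-Fit:
  Item 0.83 -> new Bin 1
  Item 0.25 -> new Bin 2
  Item 0.68 -> Bin 2 (now 0.93)
  Item 0.34 -> new Bin 3
  Item 0.41 -> Bin 3 (now 0.75)
  Item 0.88 -> new Bin 4
  Item 0.67 -> new Bin 5
  Item 0.68 -> new Bin 6
Total bins used = 6

6


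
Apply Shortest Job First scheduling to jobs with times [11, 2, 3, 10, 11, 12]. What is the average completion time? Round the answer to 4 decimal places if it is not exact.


SJF order (ascending): [2, 3, 10, 11, 11, 12]
Completion times:
  Job 1: burst=2, C=2
  Job 2: burst=3, C=5
  Job 3: burst=10, C=15
  Job 4: burst=11, C=26
  Job 5: burst=11, C=37
  Job 6: burst=12, C=49
Average completion = 134/6 = 22.3333

22.3333


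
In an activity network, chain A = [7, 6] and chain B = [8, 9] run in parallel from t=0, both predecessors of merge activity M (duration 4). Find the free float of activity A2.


ES(A2) = sum of predecessors on chain A = 7
EF(A2) = ES + duration = 7 + 6 = 13
Successor of A2 is M. ES(M) = max(sum(A), sum(B)) = max(13, 17) = 17
Free float = ES(successor) - EF(current) = 17 - 13 = 4

4


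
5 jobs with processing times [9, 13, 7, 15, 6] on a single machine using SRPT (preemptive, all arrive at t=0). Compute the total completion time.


Since all jobs arrive at t=0, SRPT equals SPT ordering.
SPT order: [6, 7, 9, 13, 15]
Completion times:
  Job 1: p=6, C=6
  Job 2: p=7, C=13
  Job 3: p=9, C=22
  Job 4: p=13, C=35
  Job 5: p=15, C=50
Total completion time = 6 + 13 + 22 + 35 + 50 = 126

126


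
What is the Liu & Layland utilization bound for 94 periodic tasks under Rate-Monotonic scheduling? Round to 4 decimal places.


Compute 2^(1/94) = 1.0074011604
Subtract 1: 1.0074011604 - 1 = 0.0074011604
Multiply by n: 94 * 0.0074011604 = 0.6957090776
Round to 4 dp: 0.6957

0.6957


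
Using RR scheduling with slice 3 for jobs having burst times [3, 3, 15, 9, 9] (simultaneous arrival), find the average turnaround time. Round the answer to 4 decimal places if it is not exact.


Time quantum = 3
Execution trace:
  J1 runs 3 units, time = 3
  J2 runs 3 units, time = 6
  J3 runs 3 units, time = 9
  J4 runs 3 units, time = 12
  J5 runs 3 units, time = 15
  J3 runs 3 units, time = 18
  J4 runs 3 units, time = 21
  J5 runs 3 units, time = 24
  J3 runs 3 units, time = 27
  J4 runs 3 units, time = 30
  J5 runs 3 units, time = 33
  J3 runs 3 units, time = 36
  J3 runs 3 units, time = 39
Finish times: [3, 6, 39, 30, 33]
Average turnaround = 111/5 = 22.2

22.2


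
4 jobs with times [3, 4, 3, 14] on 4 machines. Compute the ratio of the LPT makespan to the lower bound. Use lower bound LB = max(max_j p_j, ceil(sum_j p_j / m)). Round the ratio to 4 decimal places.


LPT order: [14, 4, 3, 3]
Machine loads after assignment: [14, 4, 3, 3]
LPT makespan = 14
Lower bound = max(max_job, ceil(total/4)) = max(14, 6) = 14
Ratio = 14 / 14 = 1.0

1.0


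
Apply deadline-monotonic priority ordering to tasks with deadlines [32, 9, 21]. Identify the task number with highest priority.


Sort tasks by relative deadline (ascending):
  Task 2: deadline = 9
  Task 3: deadline = 21
  Task 1: deadline = 32
Priority order (highest first): [2, 3, 1]
Highest priority task = 2

2


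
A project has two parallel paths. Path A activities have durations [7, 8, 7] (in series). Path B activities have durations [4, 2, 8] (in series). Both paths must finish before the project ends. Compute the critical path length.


Path A total = 7 + 8 + 7 = 22
Path B total = 4 + 2 + 8 = 14
Critical path = longest path = max(22, 14) = 22

22


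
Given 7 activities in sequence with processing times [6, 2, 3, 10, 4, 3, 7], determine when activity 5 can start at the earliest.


Activity 5 starts after activities 1 through 4 complete.
Predecessor durations: [6, 2, 3, 10]
ES = 6 + 2 + 3 + 10 = 21

21


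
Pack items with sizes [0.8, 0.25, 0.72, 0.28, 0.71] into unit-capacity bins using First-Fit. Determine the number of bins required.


Place items sequentially using First-Fit:
  Item 0.8 -> new Bin 1
  Item 0.25 -> new Bin 2
  Item 0.72 -> Bin 2 (now 0.97)
  Item 0.28 -> new Bin 3
  Item 0.71 -> Bin 3 (now 0.99)
Total bins used = 3

3


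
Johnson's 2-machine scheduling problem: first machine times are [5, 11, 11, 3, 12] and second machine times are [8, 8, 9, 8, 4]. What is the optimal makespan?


Apply Johnson's rule:
  Group 1 (a <= b): [(4, 3, 8), (1, 5, 8)]
  Group 2 (a > b): [(3, 11, 9), (2, 11, 8), (5, 12, 4)]
Optimal job order: [4, 1, 3, 2, 5]
Schedule:
  Job 4: M1 done at 3, M2 done at 11
  Job 1: M1 done at 8, M2 done at 19
  Job 3: M1 done at 19, M2 done at 28
  Job 2: M1 done at 30, M2 done at 38
  Job 5: M1 done at 42, M2 done at 46
Makespan = 46

46


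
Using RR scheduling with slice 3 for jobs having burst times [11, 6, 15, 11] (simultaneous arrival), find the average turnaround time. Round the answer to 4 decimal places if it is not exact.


Time quantum = 3
Execution trace:
  J1 runs 3 units, time = 3
  J2 runs 3 units, time = 6
  J3 runs 3 units, time = 9
  J4 runs 3 units, time = 12
  J1 runs 3 units, time = 15
  J2 runs 3 units, time = 18
  J3 runs 3 units, time = 21
  J4 runs 3 units, time = 24
  J1 runs 3 units, time = 27
  J3 runs 3 units, time = 30
  J4 runs 3 units, time = 33
  J1 runs 2 units, time = 35
  J3 runs 3 units, time = 38
  J4 runs 2 units, time = 40
  J3 runs 3 units, time = 43
Finish times: [35, 18, 43, 40]
Average turnaround = 136/4 = 34.0

34.0


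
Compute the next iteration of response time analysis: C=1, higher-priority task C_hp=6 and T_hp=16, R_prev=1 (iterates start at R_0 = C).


R_next = C + ceil(R_prev / T_hp) * C_hp
ceil(1 / 16) = ceil(0.0625) = 1
Interference = 1 * 6 = 6
R_next = 1 + 6 = 7

7


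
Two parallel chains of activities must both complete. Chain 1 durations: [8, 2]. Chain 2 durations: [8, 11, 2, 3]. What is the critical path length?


Path A total = 8 + 2 = 10
Path B total = 8 + 11 + 2 + 3 = 24
Critical path = longest path = max(10, 24) = 24

24


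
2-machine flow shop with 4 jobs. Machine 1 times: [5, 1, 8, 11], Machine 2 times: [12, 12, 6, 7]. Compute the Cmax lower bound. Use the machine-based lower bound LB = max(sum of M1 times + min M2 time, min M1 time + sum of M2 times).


LB1 = sum(M1 times) + min(M2 times) = 25 + 6 = 31
LB2 = min(M1 times) + sum(M2 times) = 1 + 37 = 38
Lower bound = max(LB1, LB2) = max(31, 38) = 38

38


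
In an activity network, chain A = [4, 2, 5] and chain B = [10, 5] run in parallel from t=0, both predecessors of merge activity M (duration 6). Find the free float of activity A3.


ES(A3) = sum of predecessors on chain A = 6
EF(A3) = ES + duration = 6 + 5 = 11
Successor of A3 is M. ES(M) = max(sum(A), sum(B)) = max(11, 15) = 15
Free float = ES(successor) - EF(current) = 15 - 11 = 4

4


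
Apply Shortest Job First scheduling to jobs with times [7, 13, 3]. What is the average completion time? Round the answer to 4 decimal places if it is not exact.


SJF order (ascending): [3, 7, 13]
Completion times:
  Job 1: burst=3, C=3
  Job 2: burst=7, C=10
  Job 3: burst=13, C=23
Average completion = 36/3 = 12.0

12.0


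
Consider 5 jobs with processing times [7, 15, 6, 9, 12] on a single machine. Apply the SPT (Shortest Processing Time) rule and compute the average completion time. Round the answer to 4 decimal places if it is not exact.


Sort jobs by processing time (SPT order): [6, 7, 9, 12, 15]
Compute completion times sequentially:
  Job 1: processing = 6, completes at 6
  Job 2: processing = 7, completes at 13
  Job 3: processing = 9, completes at 22
  Job 4: processing = 12, completes at 34
  Job 5: processing = 15, completes at 49
Sum of completion times = 124
Average completion time = 124/5 = 24.8

24.8


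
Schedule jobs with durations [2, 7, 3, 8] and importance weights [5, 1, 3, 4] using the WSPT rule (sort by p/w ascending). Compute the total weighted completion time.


Compute p/w ratios and sort ascending (WSPT): [(2, 5), (3, 3), (8, 4), (7, 1)]
Compute weighted completion times:
  Job (p=2,w=5): C=2, w*C=5*2=10
  Job (p=3,w=3): C=5, w*C=3*5=15
  Job (p=8,w=4): C=13, w*C=4*13=52
  Job (p=7,w=1): C=20, w*C=1*20=20
Total weighted completion time = 97

97


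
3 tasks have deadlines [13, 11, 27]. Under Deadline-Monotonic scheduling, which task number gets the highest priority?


Sort tasks by relative deadline (ascending):
  Task 2: deadline = 11
  Task 1: deadline = 13
  Task 3: deadline = 27
Priority order (highest first): [2, 1, 3]
Highest priority task = 2

2


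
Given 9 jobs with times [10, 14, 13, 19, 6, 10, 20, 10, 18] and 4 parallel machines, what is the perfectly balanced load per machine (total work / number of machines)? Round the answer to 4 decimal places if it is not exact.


Total processing time = 10 + 14 + 13 + 19 + 6 + 10 + 20 + 10 + 18 = 120
Number of machines = 4
Ideal balanced load = 120 / 4 = 30.0

30.0


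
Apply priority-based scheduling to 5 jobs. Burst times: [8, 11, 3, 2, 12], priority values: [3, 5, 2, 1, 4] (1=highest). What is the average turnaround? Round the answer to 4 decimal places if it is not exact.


Sort by priority (ascending = highest first):
Order: [(1, 2), (2, 3), (3, 8), (4, 12), (5, 11)]
Completion times:
  Priority 1, burst=2, C=2
  Priority 2, burst=3, C=5
  Priority 3, burst=8, C=13
  Priority 4, burst=12, C=25
  Priority 5, burst=11, C=36
Average turnaround = 81/5 = 16.2

16.2


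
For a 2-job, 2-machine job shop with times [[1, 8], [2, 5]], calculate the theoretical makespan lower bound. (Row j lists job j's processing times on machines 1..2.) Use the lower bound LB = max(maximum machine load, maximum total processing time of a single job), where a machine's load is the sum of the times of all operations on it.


Machine loads:
  Machine 1: 1 + 2 = 3
  Machine 2: 8 + 5 = 13
Max machine load = 13
Job totals:
  Job 1: 9
  Job 2: 7
Max job total = 9
Lower bound = max(13, 9) = 13

13


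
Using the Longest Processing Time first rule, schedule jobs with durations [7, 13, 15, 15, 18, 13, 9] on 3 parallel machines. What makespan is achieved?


Sort jobs in decreasing order (LPT): [18, 15, 15, 13, 13, 9, 7]
Assign each job to the least loaded machine:
  Machine 1: jobs [18, 9, 7], load = 34
  Machine 2: jobs [15, 13], load = 28
  Machine 3: jobs [15, 13], load = 28
Makespan = max load = 34

34


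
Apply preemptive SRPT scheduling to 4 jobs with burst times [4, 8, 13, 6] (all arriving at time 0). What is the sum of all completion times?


Since all jobs arrive at t=0, SRPT equals SPT ordering.
SPT order: [4, 6, 8, 13]
Completion times:
  Job 1: p=4, C=4
  Job 2: p=6, C=10
  Job 3: p=8, C=18
  Job 4: p=13, C=31
Total completion time = 4 + 10 + 18 + 31 = 63

63


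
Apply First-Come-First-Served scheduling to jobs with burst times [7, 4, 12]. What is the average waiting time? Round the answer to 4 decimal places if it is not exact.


FCFS order (as given): [7, 4, 12]
Waiting times:
  Job 1: wait = 0
  Job 2: wait = 7
  Job 3: wait = 11
Sum of waiting times = 18
Average waiting time = 18/3 = 6.0

6.0


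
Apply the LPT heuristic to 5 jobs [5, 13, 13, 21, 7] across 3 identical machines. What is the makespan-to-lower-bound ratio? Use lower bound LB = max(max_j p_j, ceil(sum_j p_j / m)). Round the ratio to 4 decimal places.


LPT order: [21, 13, 13, 7, 5]
Machine loads after assignment: [21, 20, 18]
LPT makespan = 21
Lower bound = max(max_job, ceil(total/3)) = max(21, 20) = 21
Ratio = 21 / 21 = 1.0

1.0


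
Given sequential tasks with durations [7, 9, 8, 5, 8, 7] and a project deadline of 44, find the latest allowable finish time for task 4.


LF(activity 4) = deadline - sum of successor durations
Successors: activities 5 through 6 with durations [8, 7]
Sum of successor durations = 15
LF = 44 - 15 = 29

29


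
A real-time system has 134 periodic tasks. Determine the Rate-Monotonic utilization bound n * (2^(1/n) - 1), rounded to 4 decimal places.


Compute 2^(1/134) = 1.0051861419
Subtract 1: 1.0051861419 - 1 = 0.0051861419
Multiply by n: 134 * 0.0051861419 = 0.6949430146
Round to 4 dp: 0.6949

0.6949


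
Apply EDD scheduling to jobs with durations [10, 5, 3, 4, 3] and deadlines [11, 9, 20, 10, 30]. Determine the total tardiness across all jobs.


Sort by due date (EDD order): [(5, 9), (4, 10), (10, 11), (3, 20), (3, 30)]
Compute completion times and tardiness:
  Job 1: p=5, d=9, C=5, tardiness=max(0,5-9)=0
  Job 2: p=4, d=10, C=9, tardiness=max(0,9-10)=0
  Job 3: p=10, d=11, C=19, tardiness=max(0,19-11)=8
  Job 4: p=3, d=20, C=22, tardiness=max(0,22-20)=2
  Job 5: p=3, d=30, C=25, tardiness=max(0,25-30)=0
Total tardiness = 10

10


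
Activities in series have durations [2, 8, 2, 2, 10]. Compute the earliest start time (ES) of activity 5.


Activity 5 starts after activities 1 through 4 complete.
Predecessor durations: [2, 8, 2, 2]
ES = 2 + 8 + 2 + 2 = 14

14


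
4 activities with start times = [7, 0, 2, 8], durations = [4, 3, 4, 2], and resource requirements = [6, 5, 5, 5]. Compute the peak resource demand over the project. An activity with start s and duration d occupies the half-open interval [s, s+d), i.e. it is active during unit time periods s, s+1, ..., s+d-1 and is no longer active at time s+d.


Each activity i is active on [start_i, start_i + duration_i).
Compute total resource usage per time slot:
  t=0: active resources = [5], total = 5
  t=1: active resources = [5], total = 5
  t=2: active resources = [5, 5], total = 10
  t=3: active resources = [5], total = 5
  t=4: active resources = [5], total = 5
  t=5: active resources = [5], total = 5
  t=6: active resources = [], total = 0
  t=7: active resources = [6], total = 6
  t=8: active resources = [6, 5], total = 11
  t=9: active resources = [6, 5], total = 11
  t=10: active resources = [6], total = 6
Peak resource demand = 11

11


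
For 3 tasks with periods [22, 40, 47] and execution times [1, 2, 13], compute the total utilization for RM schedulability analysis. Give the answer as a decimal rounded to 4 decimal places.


Compute individual utilizations (exact fractions):
  Task 1: C/T = 1/22 (approx. 0.0455)
  Task 2: C/T = 2/40 = 1/20 (approx. 0.05)
  Task 3: C/T = 13/47 (approx. 0.2766)
Total utilization U = 1/22 + 1/20 + 13/47 = 3847/10340
Rounded to 4 decimal places: U = 0.3721
RM (Liu & Layland) bound for 3 tasks = 0.779763; compare with U = 3847/10340 (approx. 0.372050)
U <= bound, so schedulable by RM sufficient condition.

0.3721


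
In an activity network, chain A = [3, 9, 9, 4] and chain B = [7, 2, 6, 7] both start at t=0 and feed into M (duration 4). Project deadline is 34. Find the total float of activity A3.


Forward pass: ES(A3) = sum of predecessors on chain A = 12
EF = ES + duration = 12 + 9 = 21
Backward pass: LF(M) = deadline = 34; LS(M) = 34 - 4 = 30
LF(A3) = LS(M) - sum(successors on chain A) = 30 - 4 = 26
LS = LF - duration = 26 - 9 = 17
Total float = LS - ES = 17 - 12 = 5

5


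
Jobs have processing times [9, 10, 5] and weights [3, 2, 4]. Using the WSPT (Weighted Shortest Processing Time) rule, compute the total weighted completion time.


Compute p/w ratios and sort ascending (WSPT): [(5, 4), (9, 3), (10, 2)]
Compute weighted completion times:
  Job (p=5,w=4): C=5, w*C=4*5=20
  Job (p=9,w=3): C=14, w*C=3*14=42
  Job (p=10,w=2): C=24, w*C=2*24=48
Total weighted completion time = 110

110


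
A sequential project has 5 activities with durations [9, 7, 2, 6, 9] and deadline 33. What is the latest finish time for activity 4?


LF(activity 4) = deadline - sum of successor durations
Successors: activities 5 through 5 with durations [9]
Sum of successor durations = 9
LF = 33 - 9 = 24

24


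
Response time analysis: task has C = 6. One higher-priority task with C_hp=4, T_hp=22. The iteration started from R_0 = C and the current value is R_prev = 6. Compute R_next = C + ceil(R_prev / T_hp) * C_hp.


R_next = C + ceil(R_prev / T_hp) * C_hp
ceil(6 / 22) = ceil(0.2727) = 1
Interference = 1 * 4 = 4
R_next = 6 + 4 = 10

10


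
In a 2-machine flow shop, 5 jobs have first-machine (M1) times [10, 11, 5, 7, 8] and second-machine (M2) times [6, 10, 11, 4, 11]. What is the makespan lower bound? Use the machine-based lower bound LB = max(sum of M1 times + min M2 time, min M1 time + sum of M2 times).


LB1 = sum(M1 times) + min(M2 times) = 41 + 4 = 45
LB2 = min(M1 times) + sum(M2 times) = 5 + 42 = 47
Lower bound = max(LB1, LB2) = max(45, 47) = 47

47


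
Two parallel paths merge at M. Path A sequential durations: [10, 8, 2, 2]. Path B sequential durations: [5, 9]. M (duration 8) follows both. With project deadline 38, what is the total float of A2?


Forward pass: ES(A2) = sum of predecessors on chain A = 10
EF = ES + duration = 10 + 8 = 18
Backward pass: LF(M) = deadline = 38; LS(M) = 38 - 8 = 30
LF(A2) = LS(M) - sum(successors on chain A) = 30 - 4 = 26
LS = LF - duration = 26 - 8 = 18
Total float = LS - ES = 18 - 10 = 8

8


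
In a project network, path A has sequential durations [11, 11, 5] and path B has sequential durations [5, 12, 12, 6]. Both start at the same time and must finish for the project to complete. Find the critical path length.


Path A total = 11 + 11 + 5 = 27
Path B total = 5 + 12 + 12 + 6 = 35
Critical path = longest path = max(27, 35) = 35

35


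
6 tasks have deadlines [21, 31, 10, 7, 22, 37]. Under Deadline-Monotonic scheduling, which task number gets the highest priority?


Sort tasks by relative deadline (ascending):
  Task 4: deadline = 7
  Task 3: deadline = 10
  Task 1: deadline = 21
  Task 5: deadline = 22
  Task 2: deadline = 31
  Task 6: deadline = 37
Priority order (highest first): [4, 3, 1, 5, 2, 6]
Highest priority task = 4

4


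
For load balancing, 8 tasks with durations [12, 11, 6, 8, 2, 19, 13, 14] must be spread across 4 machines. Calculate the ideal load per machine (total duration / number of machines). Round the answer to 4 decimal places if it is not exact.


Total processing time = 12 + 11 + 6 + 8 + 2 + 19 + 13 + 14 = 85
Number of machines = 4
Ideal balanced load = 85 / 4 = 21.25

21.25


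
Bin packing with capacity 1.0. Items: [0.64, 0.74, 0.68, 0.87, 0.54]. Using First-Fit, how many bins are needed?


Place items sequentially using First-Fit:
  Item 0.64 -> new Bin 1
  Item 0.74 -> new Bin 2
  Item 0.68 -> new Bin 3
  Item 0.87 -> new Bin 4
  Item 0.54 -> new Bin 5
Total bins used = 5

5


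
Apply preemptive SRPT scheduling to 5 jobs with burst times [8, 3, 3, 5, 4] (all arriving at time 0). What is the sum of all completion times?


Since all jobs arrive at t=0, SRPT equals SPT ordering.
SPT order: [3, 3, 4, 5, 8]
Completion times:
  Job 1: p=3, C=3
  Job 2: p=3, C=6
  Job 3: p=4, C=10
  Job 4: p=5, C=15
  Job 5: p=8, C=23
Total completion time = 3 + 6 + 10 + 15 + 23 = 57

57


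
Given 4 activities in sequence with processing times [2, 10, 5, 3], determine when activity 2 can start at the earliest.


Activity 2 starts after activities 1 through 1 complete.
Predecessor durations: [2]
ES = 2 = 2

2


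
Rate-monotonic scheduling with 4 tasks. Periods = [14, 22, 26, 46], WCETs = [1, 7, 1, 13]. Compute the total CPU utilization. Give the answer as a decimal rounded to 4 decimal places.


Compute individual utilizations (exact fractions):
  Task 1: C/T = 1/14 (approx. 0.0714)
  Task 2: C/T = 7/22 (approx. 0.3182)
  Task 3: C/T = 1/26 (approx. 0.0385)
  Task 4: C/T = 13/46 (approx. 0.2826)
Total utilization U = 1/14 + 7/22 + 1/26 + 13/46 = 16362/23023
Rounded to 4 decimal places: U = 0.7107
RM (Liu & Layland) bound for 4 tasks = 0.756828; compare with U = 16362/23023 (approx. 0.710681)
U <= bound, so schedulable by RM sufficient condition.

0.7107


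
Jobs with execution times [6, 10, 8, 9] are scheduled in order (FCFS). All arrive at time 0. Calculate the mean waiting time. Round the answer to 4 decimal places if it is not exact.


FCFS order (as given): [6, 10, 8, 9]
Waiting times:
  Job 1: wait = 0
  Job 2: wait = 6
  Job 3: wait = 16
  Job 4: wait = 24
Sum of waiting times = 46
Average waiting time = 46/4 = 11.5

11.5


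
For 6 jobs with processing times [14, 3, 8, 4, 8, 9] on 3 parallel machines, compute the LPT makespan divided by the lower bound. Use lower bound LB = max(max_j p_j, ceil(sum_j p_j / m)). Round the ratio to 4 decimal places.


LPT order: [14, 9, 8, 8, 4, 3]
Machine loads after assignment: [14, 16, 16]
LPT makespan = 16
Lower bound = max(max_job, ceil(total/3)) = max(14, 16) = 16
Ratio = 16 / 16 = 1.0

1.0


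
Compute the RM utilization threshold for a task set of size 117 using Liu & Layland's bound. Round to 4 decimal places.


Compute 2^(1/117) = 1.0059419185
Subtract 1: 1.0059419185 - 1 = 0.0059419185
Multiply by n: 117 * 0.0059419185 = 0.6952044645
Round to 4 dp: 0.6952

0.6952


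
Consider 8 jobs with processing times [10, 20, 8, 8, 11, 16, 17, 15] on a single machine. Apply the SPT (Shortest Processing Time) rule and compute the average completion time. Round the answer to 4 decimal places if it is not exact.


Sort jobs by processing time (SPT order): [8, 8, 10, 11, 15, 16, 17, 20]
Compute completion times sequentially:
  Job 1: processing = 8, completes at 8
  Job 2: processing = 8, completes at 16
  Job 3: processing = 10, completes at 26
  Job 4: processing = 11, completes at 37
  Job 5: processing = 15, completes at 52
  Job 6: processing = 16, completes at 68
  Job 7: processing = 17, completes at 85
  Job 8: processing = 20, completes at 105
Sum of completion times = 397
Average completion time = 397/8 = 49.625

49.625


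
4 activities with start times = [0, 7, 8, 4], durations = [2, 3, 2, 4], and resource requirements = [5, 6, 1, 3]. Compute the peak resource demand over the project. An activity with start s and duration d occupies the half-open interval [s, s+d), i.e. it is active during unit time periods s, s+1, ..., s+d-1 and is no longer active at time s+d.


Each activity i is active on [start_i, start_i + duration_i).
Compute total resource usage per time slot:
  t=0: active resources = [5], total = 5
  t=1: active resources = [5], total = 5
  t=2: active resources = [], total = 0
  t=3: active resources = [], total = 0
  t=4: active resources = [3], total = 3
  t=5: active resources = [3], total = 3
  t=6: active resources = [3], total = 3
  t=7: active resources = [6, 3], total = 9
  t=8: active resources = [6, 1], total = 7
  t=9: active resources = [6, 1], total = 7
Peak resource demand = 9

9


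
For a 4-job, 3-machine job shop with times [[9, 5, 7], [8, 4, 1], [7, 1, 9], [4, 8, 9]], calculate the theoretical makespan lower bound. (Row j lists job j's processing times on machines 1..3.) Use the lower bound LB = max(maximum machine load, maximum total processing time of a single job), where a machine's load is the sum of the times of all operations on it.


Machine loads:
  Machine 1: 9 + 8 + 7 + 4 = 28
  Machine 2: 5 + 4 + 1 + 8 = 18
  Machine 3: 7 + 1 + 9 + 9 = 26
Max machine load = 28
Job totals:
  Job 1: 21
  Job 2: 13
  Job 3: 17
  Job 4: 21
Max job total = 21
Lower bound = max(28, 21) = 28

28


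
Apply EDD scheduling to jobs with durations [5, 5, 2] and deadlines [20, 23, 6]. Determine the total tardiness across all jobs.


Sort by due date (EDD order): [(2, 6), (5, 20), (5, 23)]
Compute completion times and tardiness:
  Job 1: p=2, d=6, C=2, tardiness=max(0,2-6)=0
  Job 2: p=5, d=20, C=7, tardiness=max(0,7-20)=0
  Job 3: p=5, d=23, C=12, tardiness=max(0,12-23)=0
Total tardiness = 0

0


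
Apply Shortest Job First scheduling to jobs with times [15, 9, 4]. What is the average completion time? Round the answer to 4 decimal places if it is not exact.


SJF order (ascending): [4, 9, 15]
Completion times:
  Job 1: burst=4, C=4
  Job 2: burst=9, C=13
  Job 3: burst=15, C=28
Average completion = 45/3 = 15.0

15.0


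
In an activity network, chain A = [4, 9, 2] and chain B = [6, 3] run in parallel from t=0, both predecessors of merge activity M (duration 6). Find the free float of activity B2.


ES(B2) = sum of predecessors on chain B = 6
EF(B2) = ES + duration = 6 + 3 = 9
Successor of B2 is M. ES(M) = max(sum(A), sum(B)) = max(15, 9) = 15
Free float = ES(successor) - EF(current) = 15 - 9 = 6

6


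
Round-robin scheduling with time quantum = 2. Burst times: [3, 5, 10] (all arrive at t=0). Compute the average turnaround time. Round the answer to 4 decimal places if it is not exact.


Time quantum = 2
Execution trace:
  J1 runs 2 units, time = 2
  J2 runs 2 units, time = 4
  J3 runs 2 units, time = 6
  J1 runs 1 units, time = 7
  J2 runs 2 units, time = 9
  J3 runs 2 units, time = 11
  J2 runs 1 units, time = 12
  J3 runs 2 units, time = 14
  J3 runs 2 units, time = 16
  J3 runs 2 units, time = 18
Finish times: [7, 12, 18]
Average turnaround = 37/3 = 12.3333

12.3333


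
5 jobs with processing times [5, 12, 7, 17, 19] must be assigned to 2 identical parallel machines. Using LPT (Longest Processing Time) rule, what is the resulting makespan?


Sort jobs in decreasing order (LPT): [19, 17, 12, 7, 5]
Assign each job to the least loaded machine:
  Machine 1: jobs [19, 7, 5], load = 31
  Machine 2: jobs [17, 12], load = 29
Makespan = max load = 31

31


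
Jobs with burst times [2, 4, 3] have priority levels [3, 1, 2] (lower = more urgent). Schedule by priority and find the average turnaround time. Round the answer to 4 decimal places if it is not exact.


Sort by priority (ascending = highest first):
Order: [(1, 4), (2, 3), (3, 2)]
Completion times:
  Priority 1, burst=4, C=4
  Priority 2, burst=3, C=7
  Priority 3, burst=2, C=9
Average turnaround = 20/3 = 6.6667

6.6667


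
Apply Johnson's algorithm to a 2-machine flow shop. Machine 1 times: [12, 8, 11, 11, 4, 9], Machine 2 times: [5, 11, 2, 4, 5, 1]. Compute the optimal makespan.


Apply Johnson's rule:
  Group 1 (a <= b): [(5, 4, 5), (2, 8, 11)]
  Group 2 (a > b): [(1, 12, 5), (4, 11, 4), (3, 11, 2), (6, 9, 1)]
Optimal job order: [5, 2, 1, 4, 3, 6]
Schedule:
  Job 5: M1 done at 4, M2 done at 9
  Job 2: M1 done at 12, M2 done at 23
  Job 1: M1 done at 24, M2 done at 29
  Job 4: M1 done at 35, M2 done at 39
  Job 3: M1 done at 46, M2 done at 48
  Job 6: M1 done at 55, M2 done at 56
Makespan = 56

56


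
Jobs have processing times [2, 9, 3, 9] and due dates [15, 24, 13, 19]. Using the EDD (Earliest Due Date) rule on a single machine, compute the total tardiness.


Sort by due date (EDD order): [(3, 13), (2, 15), (9, 19), (9, 24)]
Compute completion times and tardiness:
  Job 1: p=3, d=13, C=3, tardiness=max(0,3-13)=0
  Job 2: p=2, d=15, C=5, tardiness=max(0,5-15)=0
  Job 3: p=9, d=19, C=14, tardiness=max(0,14-19)=0
  Job 4: p=9, d=24, C=23, tardiness=max(0,23-24)=0
Total tardiness = 0

0


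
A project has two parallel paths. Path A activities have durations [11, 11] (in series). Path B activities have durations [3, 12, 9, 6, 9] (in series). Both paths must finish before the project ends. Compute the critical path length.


Path A total = 11 + 11 = 22
Path B total = 3 + 12 + 9 + 6 + 9 = 39
Critical path = longest path = max(22, 39) = 39

39


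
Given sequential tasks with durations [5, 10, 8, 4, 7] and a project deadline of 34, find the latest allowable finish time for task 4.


LF(activity 4) = deadline - sum of successor durations
Successors: activities 5 through 5 with durations [7]
Sum of successor durations = 7
LF = 34 - 7 = 27

27


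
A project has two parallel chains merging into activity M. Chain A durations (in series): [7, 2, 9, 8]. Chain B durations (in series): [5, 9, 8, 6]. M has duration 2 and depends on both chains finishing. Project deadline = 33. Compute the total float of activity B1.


Forward pass: ES(B1) = sum of predecessors on chain B = 0
EF = ES + duration = 0 + 5 = 5
Backward pass: LF(M) = deadline = 33; LS(M) = 33 - 2 = 31
LF(B1) = LS(M) - sum(successors on chain B) = 31 - 23 = 8
LS = LF - duration = 8 - 5 = 3
Total float = LS - ES = 3 - 0 = 3

3


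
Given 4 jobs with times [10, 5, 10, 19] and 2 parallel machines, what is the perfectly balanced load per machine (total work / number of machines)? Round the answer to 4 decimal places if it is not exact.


Total processing time = 10 + 5 + 10 + 19 = 44
Number of machines = 2
Ideal balanced load = 44 / 2 = 22.0

22.0


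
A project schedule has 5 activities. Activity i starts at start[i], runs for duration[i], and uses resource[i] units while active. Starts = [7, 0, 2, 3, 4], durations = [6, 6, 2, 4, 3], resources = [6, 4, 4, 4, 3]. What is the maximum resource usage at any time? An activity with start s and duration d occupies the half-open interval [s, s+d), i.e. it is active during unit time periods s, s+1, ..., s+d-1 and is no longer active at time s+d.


Each activity i is active on [start_i, start_i + duration_i).
Compute total resource usage per time slot:
  t=0: active resources = [4], total = 4
  t=1: active resources = [4], total = 4
  t=2: active resources = [4, 4], total = 8
  t=3: active resources = [4, 4, 4], total = 12
  t=4: active resources = [4, 4, 3], total = 11
  t=5: active resources = [4, 4, 3], total = 11
  t=6: active resources = [4, 3], total = 7
  t=7: active resources = [6], total = 6
  t=8: active resources = [6], total = 6
  t=9: active resources = [6], total = 6
  t=10: active resources = [6], total = 6
  t=11: active resources = [6], total = 6
  t=12: active resources = [6], total = 6
Peak resource demand = 12

12


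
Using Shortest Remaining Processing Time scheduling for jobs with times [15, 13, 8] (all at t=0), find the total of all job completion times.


Since all jobs arrive at t=0, SRPT equals SPT ordering.
SPT order: [8, 13, 15]
Completion times:
  Job 1: p=8, C=8
  Job 2: p=13, C=21
  Job 3: p=15, C=36
Total completion time = 8 + 21 + 36 = 65

65


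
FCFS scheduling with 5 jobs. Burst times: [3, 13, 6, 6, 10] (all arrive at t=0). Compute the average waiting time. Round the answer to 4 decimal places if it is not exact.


FCFS order (as given): [3, 13, 6, 6, 10]
Waiting times:
  Job 1: wait = 0
  Job 2: wait = 3
  Job 3: wait = 16
  Job 4: wait = 22
  Job 5: wait = 28
Sum of waiting times = 69
Average waiting time = 69/5 = 13.8

13.8


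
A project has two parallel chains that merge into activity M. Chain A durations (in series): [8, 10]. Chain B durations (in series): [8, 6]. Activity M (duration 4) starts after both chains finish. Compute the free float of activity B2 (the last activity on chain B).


ES(B2) = sum of predecessors on chain B = 8
EF(B2) = ES + duration = 8 + 6 = 14
Successor of B2 is M. ES(M) = max(sum(A), sum(B)) = max(18, 14) = 18
Free float = ES(successor) - EF(current) = 18 - 14 = 4

4


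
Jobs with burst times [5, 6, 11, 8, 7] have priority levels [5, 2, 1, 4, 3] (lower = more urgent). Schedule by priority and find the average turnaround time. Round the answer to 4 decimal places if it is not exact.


Sort by priority (ascending = highest first):
Order: [(1, 11), (2, 6), (3, 7), (4, 8), (5, 5)]
Completion times:
  Priority 1, burst=11, C=11
  Priority 2, burst=6, C=17
  Priority 3, burst=7, C=24
  Priority 4, burst=8, C=32
  Priority 5, burst=5, C=37
Average turnaround = 121/5 = 24.2

24.2


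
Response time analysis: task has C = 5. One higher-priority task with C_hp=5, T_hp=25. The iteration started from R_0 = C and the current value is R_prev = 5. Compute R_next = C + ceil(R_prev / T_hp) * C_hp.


R_next = C + ceil(R_prev / T_hp) * C_hp
ceil(5 / 25) = ceil(0.2) = 1
Interference = 1 * 5 = 5
R_next = 5 + 5 = 10

10


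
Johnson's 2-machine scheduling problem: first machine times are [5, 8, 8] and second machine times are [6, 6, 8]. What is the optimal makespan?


Apply Johnson's rule:
  Group 1 (a <= b): [(1, 5, 6), (3, 8, 8)]
  Group 2 (a > b): [(2, 8, 6)]
Optimal job order: [1, 3, 2]
Schedule:
  Job 1: M1 done at 5, M2 done at 11
  Job 3: M1 done at 13, M2 done at 21
  Job 2: M1 done at 21, M2 done at 27
Makespan = 27

27


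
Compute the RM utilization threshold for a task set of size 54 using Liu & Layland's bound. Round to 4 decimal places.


Compute 2^(1/54) = 1.0129187947
Subtract 1: 1.0129187947 - 1 = 0.0129187947
Multiply by n: 54 * 0.0129187947 = 0.6976149138
Round to 4 dp: 0.6976

0.6976


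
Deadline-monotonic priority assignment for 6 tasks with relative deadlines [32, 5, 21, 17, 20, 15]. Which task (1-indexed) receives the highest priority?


Sort tasks by relative deadline (ascending):
  Task 2: deadline = 5
  Task 6: deadline = 15
  Task 4: deadline = 17
  Task 5: deadline = 20
  Task 3: deadline = 21
  Task 1: deadline = 32
Priority order (highest first): [2, 6, 4, 5, 3, 1]
Highest priority task = 2

2


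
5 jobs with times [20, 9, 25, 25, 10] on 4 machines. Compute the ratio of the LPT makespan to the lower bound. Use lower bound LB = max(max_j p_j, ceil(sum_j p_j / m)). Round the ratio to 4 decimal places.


LPT order: [25, 25, 20, 10, 9]
Machine loads after assignment: [25, 25, 20, 19]
LPT makespan = 25
Lower bound = max(max_job, ceil(total/4)) = max(25, 23) = 25
Ratio = 25 / 25 = 1.0

1.0


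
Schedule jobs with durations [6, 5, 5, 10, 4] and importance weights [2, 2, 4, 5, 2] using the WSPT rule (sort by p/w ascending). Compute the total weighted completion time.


Compute p/w ratios and sort ascending (WSPT): [(5, 4), (10, 5), (4, 2), (5, 2), (6, 2)]
Compute weighted completion times:
  Job (p=5,w=4): C=5, w*C=4*5=20
  Job (p=10,w=5): C=15, w*C=5*15=75
  Job (p=4,w=2): C=19, w*C=2*19=38
  Job (p=5,w=2): C=24, w*C=2*24=48
  Job (p=6,w=2): C=30, w*C=2*30=60
Total weighted completion time = 241

241


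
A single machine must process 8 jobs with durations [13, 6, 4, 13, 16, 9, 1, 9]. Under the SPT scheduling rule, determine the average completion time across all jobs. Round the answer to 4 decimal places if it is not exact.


Sort jobs by processing time (SPT order): [1, 4, 6, 9, 9, 13, 13, 16]
Compute completion times sequentially:
  Job 1: processing = 1, completes at 1
  Job 2: processing = 4, completes at 5
  Job 3: processing = 6, completes at 11
  Job 4: processing = 9, completes at 20
  Job 5: processing = 9, completes at 29
  Job 6: processing = 13, completes at 42
  Job 7: processing = 13, completes at 55
  Job 8: processing = 16, completes at 71
Sum of completion times = 234
Average completion time = 234/8 = 29.25

29.25


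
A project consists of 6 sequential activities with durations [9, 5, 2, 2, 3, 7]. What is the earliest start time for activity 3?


Activity 3 starts after activities 1 through 2 complete.
Predecessor durations: [9, 5]
ES = 9 + 5 = 14

14
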